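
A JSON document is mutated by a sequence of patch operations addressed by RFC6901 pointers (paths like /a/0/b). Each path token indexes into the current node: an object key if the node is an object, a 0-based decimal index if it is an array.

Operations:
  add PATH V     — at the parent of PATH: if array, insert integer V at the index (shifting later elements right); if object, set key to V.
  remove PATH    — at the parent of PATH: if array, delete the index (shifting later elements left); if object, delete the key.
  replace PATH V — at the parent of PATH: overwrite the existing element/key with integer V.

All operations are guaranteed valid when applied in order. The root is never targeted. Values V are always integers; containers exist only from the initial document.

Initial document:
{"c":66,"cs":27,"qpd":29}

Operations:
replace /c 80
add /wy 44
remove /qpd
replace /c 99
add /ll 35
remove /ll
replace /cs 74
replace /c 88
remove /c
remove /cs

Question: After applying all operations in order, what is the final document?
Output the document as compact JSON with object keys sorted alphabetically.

Answer: {"wy":44}

Derivation:
After op 1 (replace /c 80): {"c":80,"cs":27,"qpd":29}
After op 2 (add /wy 44): {"c":80,"cs":27,"qpd":29,"wy":44}
After op 3 (remove /qpd): {"c":80,"cs":27,"wy":44}
After op 4 (replace /c 99): {"c":99,"cs":27,"wy":44}
After op 5 (add /ll 35): {"c":99,"cs":27,"ll":35,"wy":44}
After op 6 (remove /ll): {"c":99,"cs":27,"wy":44}
After op 7 (replace /cs 74): {"c":99,"cs":74,"wy":44}
After op 8 (replace /c 88): {"c":88,"cs":74,"wy":44}
After op 9 (remove /c): {"cs":74,"wy":44}
After op 10 (remove /cs): {"wy":44}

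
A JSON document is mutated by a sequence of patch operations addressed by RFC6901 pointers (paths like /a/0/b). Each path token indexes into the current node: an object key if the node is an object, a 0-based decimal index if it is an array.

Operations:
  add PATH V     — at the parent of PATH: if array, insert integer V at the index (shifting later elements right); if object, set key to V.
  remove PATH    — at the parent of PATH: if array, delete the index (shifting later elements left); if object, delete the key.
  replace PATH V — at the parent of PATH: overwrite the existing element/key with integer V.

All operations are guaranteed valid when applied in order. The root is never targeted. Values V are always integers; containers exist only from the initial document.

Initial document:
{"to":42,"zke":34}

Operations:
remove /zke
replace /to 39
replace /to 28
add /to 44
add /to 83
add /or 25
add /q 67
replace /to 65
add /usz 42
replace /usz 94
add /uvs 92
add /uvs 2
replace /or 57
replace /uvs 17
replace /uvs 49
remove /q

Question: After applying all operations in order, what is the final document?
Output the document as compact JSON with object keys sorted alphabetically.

Answer: {"or":57,"to":65,"usz":94,"uvs":49}

Derivation:
After op 1 (remove /zke): {"to":42}
After op 2 (replace /to 39): {"to":39}
After op 3 (replace /to 28): {"to":28}
After op 4 (add /to 44): {"to":44}
After op 5 (add /to 83): {"to":83}
After op 6 (add /or 25): {"or":25,"to":83}
After op 7 (add /q 67): {"or":25,"q":67,"to":83}
After op 8 (replace /to 65): {"or":25,"q":67,"to":65}
After op 9 (add /usz 42): {"or":25,"q":67,"to":65,"usz":42}
After op 10 (replace /usz 94): {"or":25,"q":67,"to":65,"usz":94}
After op 11 (add /uvs 92): {"or":25,"q":67,"to":65,"usz":94,"uvs":92}
After op 12 (add /uvs 2): {"or":25,"q":67,"to":65,"usz":94,"uvs":2}
After op 13 (replace /or 57): {"or":57,"q":67,"to":65,"usz":94,"uvs":2}
After op 14 (replace /uvs 17): {"or":57,"q":67,"to":65,"usz":94,"uvs":17}
After op 15 (replace /uvs 49): {"or":57,"q":67,"to":65,"usz":94,"uvs":49}
After op 16 (remove /q): {"or":57,"to":65,"usz":94,"uvs":49}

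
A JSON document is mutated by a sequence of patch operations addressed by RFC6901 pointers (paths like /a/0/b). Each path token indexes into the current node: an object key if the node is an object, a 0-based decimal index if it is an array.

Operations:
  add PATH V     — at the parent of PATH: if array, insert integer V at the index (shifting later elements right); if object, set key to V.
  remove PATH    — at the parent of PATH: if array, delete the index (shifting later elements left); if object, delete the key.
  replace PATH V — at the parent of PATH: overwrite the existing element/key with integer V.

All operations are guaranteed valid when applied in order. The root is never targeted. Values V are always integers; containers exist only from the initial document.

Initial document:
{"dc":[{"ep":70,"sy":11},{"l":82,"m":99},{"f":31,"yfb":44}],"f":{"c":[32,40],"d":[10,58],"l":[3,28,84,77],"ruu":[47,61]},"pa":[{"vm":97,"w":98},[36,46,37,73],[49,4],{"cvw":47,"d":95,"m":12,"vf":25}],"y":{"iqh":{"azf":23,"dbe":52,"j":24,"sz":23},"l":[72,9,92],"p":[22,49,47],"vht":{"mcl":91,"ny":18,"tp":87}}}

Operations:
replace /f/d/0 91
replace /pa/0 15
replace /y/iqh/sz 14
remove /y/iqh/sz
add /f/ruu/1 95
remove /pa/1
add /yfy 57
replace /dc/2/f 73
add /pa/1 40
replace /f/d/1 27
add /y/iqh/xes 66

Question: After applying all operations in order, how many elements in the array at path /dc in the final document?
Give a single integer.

After op 1 (replace /f/d/0 91): {"dc":[{"ep":70,"sy":11},{"l":82,"m":99},{"f":31,"yfb":44}],"f":{"c":[32,40],"d":[91,58],"l":[3,28,84,77],"ruu":[47,61]},"pa":[{"vm":97,"w":98},[36,46,37,73],[49,4],{"cvw":47,"d":95,"m":12,"vf":25}],"y":{"iqh":{"azf":23,"dbe":52,"j":24,"sz":23},"l":[72,9,92],"p":[22,49,47],"vht":{"mcl":91,"ny":18,"tp":87}}}
After op 2 (replace /pa/0 15): {"dc":[{"ep":70,"sy":11},{"l":82,"m":99},{"f":31,"yfb":44}],"f":{"c":[32,40],"d":[91,58],"l":[3,28,84,77],"ruu":[47,61]},"pa":[15,[36,46,37,73],[49,4],{"cvw":47,"d":95,"m":12,"vf":25}],"y":{"iqh":{"azf":23,"dbe":52,"j":24,"sz":23},"l":[72,9,92],"p":[22,49,47],"vht":{"mcl":91,"ny":18,"tp":87}}}
After op 3 (replace /y/iqh/sz 14): {"dc":[{"ep":70,"sy":11},{"l":82,"m":99},{"f":31,"yfb":44}],"f":{"c":[32,40],"d":[91,58],"l":[3,28,84,77],"ruu":[47,61]},"pa":[15,[36,46,37,73],[49,4],{"cvw":47,"d":95,"m":12,"vf":25}],"y":{"iqh":{"azf":23,"dbe":52,"j":24,"sz":14},"l":[72,9,92],"p":[22,49,47],"vht":{"mcl":91,"ny":18,"tp":87}}}
After op 4 (remove /y/iqh/sz): {"dc":[{"ep":70,"sy":11},{"l":82,"m":99},{"f":31,"yfb":44}],"f":{"c":[32,40],"d":[91,58],"l":[3,28,84,77],"ruu":[47,61]},"pa":[15,[36,46,37,73],[49,4],{"cvw":47,"d":95,"m":12,"vf":25}],"y":{"iqh":{"azf":23,"dbe":52,"j":24},"l":[72,9,92],"p":[22,49,47],"vht":{"mcl":91,"ny":18,"tp":87}}}
After op 5 (add /f/ruu/1 95): {"dc":[{"ep":70,"sy":11},{"l":82,"m":99},{"f":31,"yfb":44}],"f":{"c":[32,40],"d":[91,58],"l":[3,28,84,77],"ruu":[47,95,61]},"pa":[15,[36,46,37,73],[49,4],{"cvw":47,"d":95,"m":12,"vf":25}],"y":{"iqh":{"azf":23,"dbe":52,"j":24},"l":[72,9,92],"p":[22,49,47],"vht":{"mcl":91,"ny":18,"tp":87}}}
After op 6 (remove /pa/1): {"dc":[{"ep":70,"sy":11},{"l":82,"m":99},{"f":31,"yfb":44}],"f":{"c":[32,40],"d":[91,58],"l":[3,28,84,77],"ruu":[47,95,61]},"pa":[15,[49,4],{"cvw":47,"d":95,"m":12,"vf":25}],"y":{"iqh":{"azf":23,"dbe":52,"j":24},"l":[72,9,92],"p":[22,49,47],"vht":{"mcl":91,"ny":18,"tp":87}}}
After op 7 (add /yfy 57): {"dc":[{"ep":70,"sy":11},{"l":82,"m":99},{"f":31,"yfb":44}],"f":{"c":[32,40],"d":[91,58],"l":[3,28,84,77],"ruu":[47,95,61]},"pa":[15,[49,4],{"cvw":47,"d":95,"m":12,"vf":25}],"y":{"iqh":{"azf":23,"dbe":52,"j":24},"l":[72,9,92],"p":[22,49,47],"vht":{"mcl":91,"ny":18,"tp":87}},"yfy":57}
After op 8 (replace /dc/2/f 73): {"dc":[{"ep":70,"sy":11},{"l":82,"m":99},{"f":73,"yfb":44}],"f":{"c":[32,40],"d":[91,58],"l":[3,28,84,77],"ruu":[47,95,61]},"pa":[15,[49,4],{"cvw":47,"d":95,"m":12,"vf":25}],"y":{"iqh":{"azf":23,"dbe":52,"j":24},"l":[72,9,92],"p":[22,49,47],"vht":{"mcl":91,"ny":18,"tp":87}},"yfy":57}
After op 9 (add /pa/1 40): {"dc":[{"ep":70,"sy":11},{"l":82,"m":99},{"f":73,"yfb":44}],"f":{"c":[32,40],"d":[91,58],"l":[3,28,84,77],"ruu":[47,95,61]},"pa":[15,40,[49,4],{"cvw":47,"d":95,"m":12,"vf":25}],"y":{"iqh":{"azf":23,"dbe":52,"j":24},"l":[72,9,92],"p":[22,49,47],"vht":{"mcl":91,"ny":18,"tp":87}},"yfy":57}
After op 10 (replace /f/d/1 27): {"dc":[{"ep":70,"sy":11},{"l":82,"m":99},{"f":73,"yfb":44}],"f":{"c":[32,40],"d":[91,27],"l":[3,28,84,77],"ruu":[47,95,61]},"pa":[15,40,[49,4],{"cvw":47,"d":95,"m":12,"vf":25}],"y":{"iqh":{"azf":23,"dbe":52,"j":24},"l":[72,9,92],"p":[22,49,47],"vht":{"mcl":91,"ny":18,"tp":87}},"yfy":57}
After op 11 (add /y/iqh/xes 66): {"dc":[{"ep":70,"sy":11},{"l":82,"m":99},{"f":73,"yfb":44}],"f":{"c":[32,40],"d":[91,27],"l":[3,28,84,77],"ruu":[47,95,61]},"pa":[15,40,[49,4],{"cvw":47,"d":95,"m":12,"vf":25}],"y":{"iqh":{"azf":23,"dbe":52,"j":24,"xes":66},"l":[72,9,92],"p":[22,49,47],"vht":{"mcl":91,"ny":18,"tp":87}},"yfy":57}
Size at path /dc: 3

Answer: 3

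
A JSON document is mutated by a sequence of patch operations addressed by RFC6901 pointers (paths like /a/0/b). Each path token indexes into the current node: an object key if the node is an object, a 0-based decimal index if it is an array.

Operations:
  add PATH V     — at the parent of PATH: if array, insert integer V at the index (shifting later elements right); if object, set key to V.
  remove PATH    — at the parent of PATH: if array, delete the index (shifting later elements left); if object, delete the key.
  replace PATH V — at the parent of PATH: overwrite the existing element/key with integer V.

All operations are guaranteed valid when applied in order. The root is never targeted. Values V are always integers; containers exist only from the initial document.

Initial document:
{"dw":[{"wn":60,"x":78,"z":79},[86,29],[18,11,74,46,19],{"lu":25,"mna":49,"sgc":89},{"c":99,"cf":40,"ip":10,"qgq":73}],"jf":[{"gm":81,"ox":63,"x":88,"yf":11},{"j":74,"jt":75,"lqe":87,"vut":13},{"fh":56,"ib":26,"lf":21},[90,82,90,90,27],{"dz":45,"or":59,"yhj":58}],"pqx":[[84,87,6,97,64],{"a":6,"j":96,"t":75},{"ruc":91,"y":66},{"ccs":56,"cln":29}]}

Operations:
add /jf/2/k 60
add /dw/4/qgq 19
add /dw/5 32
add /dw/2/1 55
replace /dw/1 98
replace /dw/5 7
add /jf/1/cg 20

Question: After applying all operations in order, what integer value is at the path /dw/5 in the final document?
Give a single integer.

After op 1 (add /jf/2/k 60): {"dw":[{"wn":60,"x":78,"z":79},[86,29],[18,11,74,46,19],{"lu":25,"mna":49,"sgc":89},{"c":99,"cf":40,"ip":10,"qgq":73}],"jf":[{"gm":81,"ox":63,"x":88,"yf":11},{"j":74,"jt":75,"lqe":87,"vut":13},{"fh":56,"ib":26,"k":60,"lf":21},[90,82,90,90,27],{"dz":45,"or":59,"yhj":58}],"pqx":[[84,87,6,97,64],{"a":6,"j":96,"t":75},{"ruc":91,"y":66},{"ccs":56,"cln":29}]}
After op 2 (add /dw/4/qgq 19): {"dw":[{"wn":60,"x":78,"z":79},[86,29],[18,11,74,46,19],{"lu":25,"mna":49,"sgc":89},{"c":99,"cf":40,"ip":10,"qgq":19}],"jf":[{"gm":81,"ox":63,"x":88,"yf":11},{"j":74,"jt":75,"lqe":87,"vut":13},{"fh":56,"ib":26,"k":60,"lf":21},[90,82,90,90,27],{"dz":45,"or":59,"yhj":58}],"pqx":[[84,87,6,97,64],{"a":6,"j":96,"t":75},{"ruc":91,"y":66},{"ccs":56,"cln":29}]}
After op 3 (add /dw/5 32): {"dw":[{"wn":60,"x":78,"z":79},[86,29],[18,11,74,46,19],{"lu":25,"mna":49,"sgc":89},{"c":99,"cf":40,"ip":10,"qgq":19},32],"jf":[{"gm":81,"ox":63,"x":88,"yf":11},{"j":74,"jt":75,"lqe":87,"vut":13},{"fh":56,"ib":26,"k":60,"lf":21},[90,82,90,90,27],{"dz":45,"or":59,"yhj":58}],"pqx":[[84,87,6,97,64],{"a":6,"j":96,"t":75},{"ruc":91,"y":66},{"ccs":56,"cln":29}]}
After op 4 (add /dw/2/1 55): {"dw":[{"wn":60,"x":78,"z":79},[86,29],[18,55,11,74,46,19],{"lu":25,"mna":49,"sgc":89},{"c":99,"cf":40,"ip":10,"qgq":19},32],"jf":[{"gm":81,"ox":63,"x":88,"yf":11},{"j":74,"jt":75,"lqe":87,"vut":13},{"fh":56,"ib":26,"k":60,"lf":21},[90,82,90,90,27],{"dz":45,"or":59,"yhj":58}],"pqx":[[84,87,6,97,64],{"a":6,"j":96,"t":75},{"ruc":91,"y":66},{"ccs":56,"cln":29}]}
After op 5 (replace /dw/1 98): {"dw":[{"wn":60,"x":78,"z":79},98,[18,55,11,74,46,19],{"lu":25,"mna":49,"sgc":89},{"c":99,"cf":40,"ip":10,"qgq":19},32],"jf":[{"gm":81,"ox":63,"x":88,"yf":11},{"j":74,"jt":75,"lqe":87,"vut":13},{"fh":56,"ib":26,"k":60,"lf":21},[90,82,90,90,27],{"dz":45,"or":59,"yhj":58}],"pqx":[[84,87,6,97,64],{"a":6,"j":96,"t":75},{"ruc":91,"y":66},{"ccs":56,"cln":29}]}
After op 6 (replace /dw/5 7): {"dw":[{"wn":60,"x":78,"z":79},98,[18,55,11,74,46,19],{"lu":25,"mna":49,"sgc":89},{"c":99,"cf":40,"ip":10,"qgq":19},7],"jf":[{"gm":81,"ox":63,"x":88,"yf":11},{"j":74,"jt":75,"lqe":87,"vut":13},{"fh":56,"ib":26,"k":60,"lf":21},[90,82,90,90,27],{"dz":45,"or":59,"yhj":58}],"pqx":[[84,87,6,97,64],{"a":6,"j":96,"t":75},{"ruc":91,"y":66},{"ccs":56,"cln":29}]}
After op 7 (add /jf/1/cg 20): {"dw":[{"wn":60,"x":78,"z":79},98,[18,55,11,74,46,19],{"lu":25,"mna":49,"sgc":89},{"c":99,"cf":40,"ip":10,"qgq":19},7],"jf":[{"gm":81,"ox":63,"x":88,"yf":11},{"cg":20,"j":74,"jt":75,"lqe":87,"vut":13},{"fh":56,"ib":26,"k":60,"lf":21},[90,82,90,90,27],{"dz":45,"or":59,"yhj":58}],"pqx":[[84,87,6,97,64],{"a":6,"j":96,"t":75},{"ruc":91,"y":66},{"ccs":56,"cln":29}]}
Value at /dw/5: 7

Answer: 7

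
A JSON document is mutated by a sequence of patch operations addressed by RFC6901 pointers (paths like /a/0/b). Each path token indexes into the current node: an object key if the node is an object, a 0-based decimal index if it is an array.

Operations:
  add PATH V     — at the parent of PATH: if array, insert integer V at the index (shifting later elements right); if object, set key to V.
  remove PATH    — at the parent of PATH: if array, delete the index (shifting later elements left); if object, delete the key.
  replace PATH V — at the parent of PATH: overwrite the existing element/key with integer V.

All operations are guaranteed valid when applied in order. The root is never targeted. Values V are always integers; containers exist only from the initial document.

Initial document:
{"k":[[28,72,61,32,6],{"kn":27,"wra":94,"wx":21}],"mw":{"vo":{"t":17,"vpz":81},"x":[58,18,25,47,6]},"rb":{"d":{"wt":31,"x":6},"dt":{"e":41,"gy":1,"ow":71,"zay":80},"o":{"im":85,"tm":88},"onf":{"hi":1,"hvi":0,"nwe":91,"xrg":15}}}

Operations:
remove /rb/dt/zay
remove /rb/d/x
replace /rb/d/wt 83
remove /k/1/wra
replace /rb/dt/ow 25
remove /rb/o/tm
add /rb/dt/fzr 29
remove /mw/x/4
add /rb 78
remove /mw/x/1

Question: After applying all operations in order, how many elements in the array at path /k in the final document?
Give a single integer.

Answer: 2

Derivation:
After op 1 (remove /rb/dt/zay): {"k":[[28,72,61,32,6],{"kn":27,"wra":94,"wx":21}],"mw":{"vo":{"t":17,"vpz":81},"x":[58,18,25,47,6]},"rb":{"d":{"wt":31,"x":6},"dt":{"e":41,"gy":1,"ow":71},"o":{"im":85,"tm":88},"onf":{"hi":1,"hvi":0,"nwe":91,"xrg":15}}}
After op 2 (remove /rb/d/x): {"k":[[28,72,61,32,6],{"kn":27,"wra":94,"wx":21}],"mw":{"vo":{"t":17,"vpz":81},"x":[58,18,25,47,6]},"rb":{"d":{"wt":31},"dt":{"e":41,"gy":1,"ow":71},"o":{"im":85,"tm":88},"onf":{"hi":1,"hvi":0,"nwe":91,"xrg":15}}}
After op 3 (replace /rb/d/wt 83): {"k":[[28,72,61,32,6],{"kn":27,"wra":94,"wx":21}],"mw":{"vo":{"t":17,"vpz":81},"x":[58,18,25,47,6]},"rb":{"d":{"wt":83},"dt":{"e":41,"gy":1,"ow":71},"o":{"im":85,"tm":88},"onf":{"hi":1,"hvi":0,"nwe":91,"xrg":15}}}
After op 4 (remove /k/1/wra): {"k":[[28,72,61,32,6],{"kn":27,"wx":21}],"mw":{"vo":{"t":17,"vpz":81},"x":[58,18,25,47,6]},"rb":{"d":{"wt":83},"dt":{"e":41,"gy":1,"ow":71},"o":{"im":85,"tm":88},"onf":{"hi":1,"hvi":0,"nwe":91,"xrg":15}}}
After op 5 (replace /rb/dt/ow 25): {"k":[[28,72,61,32,6],{"kn":27,"wx":21}],"mw":{"vo":{"t":17,"vpz":81},"x":[58,18,25,47,6]},"rb":{"d":{"wt":83},"dt":{"e":41,"gy":1,"ow":25},"o":{"im":85,"tm":88},"onf":{"hi":1,"hvi":0,"nwe":91,"xrg":15}}}
After op 6 (remove /rb/o/tm): {"k":[[28,72,61,32,6],{"kn":27,"wx":21}],"mw":{"vo":{"t":17,"vpz":81},"x":[58,18,25,47,6]},"rb":{"d":{"wt":83},"dt":{"e":41,"gy":1,"ow":25},"o":{"im":85},"onf":{"hi":1,"hvi":0,"nwe":91,"xrg":15}}}
After op 7 (add /rb/dt/fzr 29): {"k":[[28,72,61,32,6],{"kn":27,"wx":21}],"mw":{"vo":{"t":17,"vpz":81},"x":[58,18,25,47,6]},"rb":{"d":{"wt":83},"dt":{"e":41,"fzr":29,"gy":1,"ow":25},"o":{"im":85},"onf":{"hi":1,"hvi":0,"nwe":91,"xrg":15}}}
After op 8 (remove /mw/x/4): {"k":[[28,72,61,32,6],{"kn":27,"wx":21}],"mw":{"vo":{"t":17,"vpz":81},"x":[58,18,25,47]},"rb":{"d":{"wt":83},"dt":{"e":41,"fzr":29,"gy":1,"ow":25},"o":{"im":85},"onf":{"hi":1,"hvi":0,"nwe":91,"xrg":15}}}
After op 9 (add /rb 78): {"k":[[28,72,61,32,6],{"kn":27,"wx":21}],"mw":{"vo":{"t":17,"vpz":81},"x":[58,18,25,47]},"rb":78}
After op 10 (remove /mw/x/1): {"k":[[28,72,61,32,6],{"kn":27,"wx":21}],"mw":{"vo":{"t":17,"vpz":81},"x":[58,25,47]},"rb":78}
Size at path /k: 2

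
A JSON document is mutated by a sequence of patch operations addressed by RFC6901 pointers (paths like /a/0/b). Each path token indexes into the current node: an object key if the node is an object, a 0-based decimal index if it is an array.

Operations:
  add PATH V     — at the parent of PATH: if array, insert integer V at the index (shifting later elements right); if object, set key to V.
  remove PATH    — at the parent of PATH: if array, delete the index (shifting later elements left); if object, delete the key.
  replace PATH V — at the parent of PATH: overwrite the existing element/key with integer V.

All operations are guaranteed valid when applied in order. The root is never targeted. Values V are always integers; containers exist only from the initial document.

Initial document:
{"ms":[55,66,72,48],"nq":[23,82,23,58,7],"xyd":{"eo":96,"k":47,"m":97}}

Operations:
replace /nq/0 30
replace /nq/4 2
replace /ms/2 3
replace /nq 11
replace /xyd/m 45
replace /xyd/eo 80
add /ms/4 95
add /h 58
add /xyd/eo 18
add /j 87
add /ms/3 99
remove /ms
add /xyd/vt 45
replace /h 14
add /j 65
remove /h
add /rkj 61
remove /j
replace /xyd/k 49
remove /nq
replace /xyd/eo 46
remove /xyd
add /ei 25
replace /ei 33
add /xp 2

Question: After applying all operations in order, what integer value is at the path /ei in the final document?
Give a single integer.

Answer: 33

Derivation:
After op 1 (replace /nq/0 30): {"ms":[55,66,72,48],"nq":[30,82,23,58,7],"xyd":{"eo":96,"k":47,"m":97}}
After op 2 (replace /nq/4 2): {"ms":[55,66,72,48],"nq":[30,82,23,58,2],"xyd":{"eo":96,"k":47,"m":97}}
After op 3 (replace /ms/2 3): {"ms":[55,66,3,48],"nq":[30,82,23,58,2],"xyd":{"eo":96,"k":47,"m":97}}
After op 4 (replace /nq 11): {"ms":[55,66,3,48],"nq":11,"xyd":{"eo":96,"k":47,"m":97}}
After op 5 (replace /xyd/m 45): {"ms":[55,66,3,48],"nq":11,"xyd":{"eo":96,"k":47,"m":45}}
After op 6 (replace /xyd/eo 80): {"ms":[55,66,3,48],"nq":11,"xyd":{"eo":80,"k":47,"m":45}}
After op 7 (add /ms/4 95): {"ms":[55,66,3,48,95],"nq":11,"xyd":{"eo":80,"k":47,"m":45}}
After op 8 (add /h 58): {"h":58,"ms":[55,66,3,48,95],"nq":11,"xyd":{"eo":80,"k":47,"m":45}}
After op 9 (add /xyd/eo 18): {"h":58,"ms":[55,66,3,48,95],"nq":11,"xyd":{"eo":18,"k":47,"m":45}}
After op 10 (add /j 87): {"h":58,"j":87,"ms":[55,66,3,48,95],"nq":11,"xyd":{"eo":18,"k":47,"m":45}}
After op 11 (add /ms/3 99): {"h":58,"j":87,"ms":[55,66,3,99,48,95],"nq":11,"xyd":{"eo":18,"k":47,"m":45}}
After op 12 (remove /ms): {"h":58,"j":87,"nq":11,"xyd":{"eo":18,"k":47,"m":45}}
After op 13 (add /xyd/vt 45): {"h":58,"j":87,"nq":11,"xyd":{"eo":18,"k":47,"m":45,"vt":45}}
After op 14 (replace /h 14): {"h":14,"j":87,"nq":11,"xyd":{"eo":18,"k":47,"m":45,"vt":45}}
After op 15 (add /j 65): {"h":14,"j":65,"nq":11,"xyd":{"eo":18,"k":47,"m":45,"vt":45}}
After op 16 (remove /h): {"j":65,"nq":11,"xyd":{"eo":18,"k":47,"m":45,"vt":45}}
After op 17 (add /rkj 61): {"j":65,"nq":11,"rkj":61,"xyd":{"eo":18,"k":47,"m":45,"vt":45}}
After op 18 (remove /j): {"nq":11,"rkj":61,"xyd":{"eo":18,"k":47,"m":45,"vt":45}}
After op 19 (replace /xyd/k 49): {"nq":11,"rkj":61,"xyd":{"eo":18,"k":49,"m":45,"vt":45}}
After op 20 (remove /nq): {"rkj":61,"xyd":{"eo":18,"k":49,"m":45,"vt":45}}
After op 21 (replace /xyd/eo 46): {"rkj":61,"xyd":{"eo":46,"k":49,"m":45,"vt":45}}
After op 22 (remove /xyd): {"rkj":61}
After op 23 (add /ei 25): {"ei":25,"rkj":61}
After op 24 (replace /ei 33): {"ei":33,"rkj":61}
After op 25 (add /xp 2): {"ei":33,"rkj":61,"xp":2}
Value at /ei: 33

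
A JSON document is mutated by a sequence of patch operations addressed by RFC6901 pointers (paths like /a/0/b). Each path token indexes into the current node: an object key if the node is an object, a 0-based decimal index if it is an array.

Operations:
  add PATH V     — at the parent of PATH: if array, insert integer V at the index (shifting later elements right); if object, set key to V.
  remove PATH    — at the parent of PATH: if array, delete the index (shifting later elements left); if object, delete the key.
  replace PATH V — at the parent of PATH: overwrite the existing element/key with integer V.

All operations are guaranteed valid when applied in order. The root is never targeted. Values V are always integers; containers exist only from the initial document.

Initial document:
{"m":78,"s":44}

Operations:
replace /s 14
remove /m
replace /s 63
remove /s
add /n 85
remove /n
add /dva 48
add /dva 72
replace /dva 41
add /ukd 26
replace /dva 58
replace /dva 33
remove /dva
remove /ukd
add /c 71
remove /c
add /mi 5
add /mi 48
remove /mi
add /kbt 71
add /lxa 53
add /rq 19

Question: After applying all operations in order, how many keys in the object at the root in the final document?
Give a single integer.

Answer: 3

Derivation:
After op 1 (replace /s 14): {"m":78,"s":14}
After op 2 (remove /m): {"s":14}
After op 3 (replace /s 63): {"s":63}
After op 4 (remove /s): {}
After op 5 (add /n 85): {"n":85}
After op 6 (remove /n): {}
After op 7 (add /dva 48): {"dva":48}
After op 8 (add /dva 72): {"dva":72}
After op 9 (replace /dva 41): {"dva":41}
After op 10 (add /ukd 26): {"dva":41,"ukd":26}
After op 11 (replace /dva 58): {"dva":58,"ukd":26}
After op 12 (replace /dva 33): {"dva":33,"ukd":26}
After op 13 (remove /dva): {"ukd":26}
After op 14 (remove /ukd): {}
After op 15 (add /c 71): {"c":71}
After op 16 (remove /c): {}
After op 17 (add /mi 5): {"mi":5}
After op 18 (add /mi 48): {"mi":48}
After op 19 (remove /mi): {}
After op 20 (add /kbt 71): {"kbt":71}
After op 21 (add /lxa 53): {"kbt":71,"lxa":53}
After op 22 (add /rq 19): {"kbt":71,"lxa":53,"rq":19}
Size at the root: 3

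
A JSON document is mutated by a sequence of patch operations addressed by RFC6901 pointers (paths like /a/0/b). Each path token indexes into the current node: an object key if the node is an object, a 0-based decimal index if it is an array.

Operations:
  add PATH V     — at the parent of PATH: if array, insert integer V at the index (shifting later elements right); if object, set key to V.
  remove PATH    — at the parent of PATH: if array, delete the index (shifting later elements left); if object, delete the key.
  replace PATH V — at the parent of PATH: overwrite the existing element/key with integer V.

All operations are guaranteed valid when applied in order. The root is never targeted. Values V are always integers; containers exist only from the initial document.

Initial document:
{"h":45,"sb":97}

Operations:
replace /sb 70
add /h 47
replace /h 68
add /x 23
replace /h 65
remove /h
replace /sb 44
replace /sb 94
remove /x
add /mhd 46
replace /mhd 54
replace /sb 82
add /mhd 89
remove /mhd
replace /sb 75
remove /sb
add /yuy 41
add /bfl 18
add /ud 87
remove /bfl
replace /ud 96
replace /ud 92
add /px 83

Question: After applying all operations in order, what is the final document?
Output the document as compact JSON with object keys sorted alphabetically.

After op 1 (replace /sb 70): {"h":45,"sb":70}
After op 2 (add /h 47): {"h":47,"sb":70}
After op 3 (replace /h 68): {"h":68,"sb":70}
After op 4 (add /x 23): {"h":68,"sb":70,"x":23}
After op 5 (replace /h 65): {"h":65,"sb":70,"x":23}
After op 6 (remove /h): {"sb":70,"x":23}
After op 7 (replace /sb 44): {"sb":44,"x":23}
After op 8 (replace /sb 94): {"sb":94,"x":23}
After op 9 (remove /x): {"sb":94}
After op 10 (add /mhd 46): {"mhd":46,"sb":94}
After op 11 (replace /mhd 54): {"mhd":54,"sb":94}
After op 12 (replace /sb 82): {"mhd":54,"sb":82}
After op 13 (add /mhd 89): {"mhd":89,"sb":82}
After op 14 (remove /mhd): {"sb":82}
After op 15 (replace /sb 75): {"sb":75}
After op 16 (remove /sb): {}
After op 17 (add /yuy 41): {"yuy":41}
After op 18 (add /bfl 18): {"bfl":18,"yuy":41}
After op 19 (add /ud 87): {"bfl":18,"ud":87,"yuy":41}
After op 20 (remove /bfl): {"ud":87,"yuy":41}
After op 21 (replace /ud 96): {"ud":96,"yuy":41}
After op 22 (replace /ud 92): {"ud":92,"yuy":41}
After op 23 (add /px 83): {"px":83,"ud":92,"yuy":41}

Answer: {"px":83,"ud":92,"yuy":41}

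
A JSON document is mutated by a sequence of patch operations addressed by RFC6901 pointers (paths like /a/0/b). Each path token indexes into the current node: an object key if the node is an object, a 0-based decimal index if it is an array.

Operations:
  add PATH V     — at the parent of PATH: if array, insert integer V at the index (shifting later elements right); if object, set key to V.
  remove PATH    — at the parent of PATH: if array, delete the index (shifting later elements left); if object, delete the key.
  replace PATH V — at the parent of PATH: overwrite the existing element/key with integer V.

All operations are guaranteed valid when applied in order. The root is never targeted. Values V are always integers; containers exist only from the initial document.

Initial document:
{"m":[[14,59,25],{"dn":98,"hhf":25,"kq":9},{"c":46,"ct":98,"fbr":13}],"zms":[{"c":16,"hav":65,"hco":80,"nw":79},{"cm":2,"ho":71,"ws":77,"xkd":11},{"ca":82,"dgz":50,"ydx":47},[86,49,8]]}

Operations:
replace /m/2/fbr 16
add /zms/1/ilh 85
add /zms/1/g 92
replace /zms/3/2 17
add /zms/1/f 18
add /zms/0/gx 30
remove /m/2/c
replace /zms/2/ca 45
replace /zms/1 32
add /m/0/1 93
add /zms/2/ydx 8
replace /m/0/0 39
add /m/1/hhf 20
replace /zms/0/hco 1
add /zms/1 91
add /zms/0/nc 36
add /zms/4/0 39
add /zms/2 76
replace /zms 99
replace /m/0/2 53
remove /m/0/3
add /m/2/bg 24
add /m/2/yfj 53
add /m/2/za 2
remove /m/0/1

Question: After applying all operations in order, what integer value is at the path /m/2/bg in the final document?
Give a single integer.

After op 1 (replace /m/2/fbr 16): {"m":[[14,59,25],{"dn":98,"hhf":25,"kq":9},{"c":46,"ct":98,"fbr":16}],"zms":[{"c":16,"hav":65,"hco":80,"nw":79},{"cm":2,"ho":71,"ws":77,"xkd":11},{"ca":82,"dgz":50,"ydx":47},[86,49,8]]}
After op 2 (add /zms/1/ilh 85): {"m":[[14,59,25],{"dn":98,"hhf":25,"kq":9},{"c":46,"ct":98,"fbr":16}],"zms":[{"c":16,"hav":65,"hco":80,"nw":79},{"cm":2,"ho":71,"ilh":85,"ws":77,"xkd":11},{"ca":82,"dgz":50,"ydx":47},[86,49,8]]}
After op 3 (add /zms/1/g 92): {"m":[[14,59,25],{"dn":98,"hhf":25,"kq":9},{"c":46,"ct":98,"fbr":16}],"zms":[{"c":16,"hav":65,"hco":80,"nw":79},{"cm":2,"g":92,"ho":71,"ilh":85,"ws":77,"xkd":11},{"ca":82,"dgz":50,"ydx":47},[86,49,8]]}
After op 4 (replace /zms/3/2 17): {"m":[[14,59,25],{"dn":98,"hhf":25,"kq":9},{"c":46,"ct":98,"fbr":16}],"zms":[{"c":16,"hav":65,"hco":80,"nw":79},{"cm":2,"g":92,"ho":71,"ilh":85,"ws":77,"xkd":11},{"ca":82,"dgz":50,"ydx":47},[86,49,17]]}
After op 5 (add /zms/1/f 18): {"m":[[14,59,25],{"dn":98,"hhf":25,"kq":9},{"c":46,"ct":98,"fbr":16}],"zms":[{"c":16,"hav":65,"hco":80,"nw":79},{"cm":2,"f":18,"g":92,"ho":71,"ilh":85,"ws":77,"xkd":11},{"ca":82,"dgz":50,"ydx":47},[86,49,17]]}
After op 6 (add /zms/0/gx 30): {"m":[[14,59,25],{"dn":98,"hhf":25,"kq":9},{"c":46,"ct":98,"fbr":16}],"zms":[{"c":16,"gx":30,"hav":65,"hco":80,"nw":79},{"cm":2,"f":18,"g":92,"ho":71,"ilh":85,"ws":77,"xkd":11},{"ca":82,"dgz":50,"ydx":47},[86,49,17]]}
After op 7 (remove /m/2/c): {"m":[[14,59,25],{"dn":98,"hhf":25,"kq":9},{"ct":98,"fbr":16}],"zms":[{"c":16,"gx":30,"hav":65,"hco":80,"nw":79},{"cm":2,"f":18,"g":92,"ho":71,"ilh":85,"ws":77,"xkd":11},{"ca":82,"dgz":50,"ydx":47},[86,49,17]]}
After op 8 (replace /zms/2/ca 45): {"m":[[14,59,25],{"dn":98,"hhf":25,"kq":9},{"ct":98,"fbr":16}],"zms":[{"c":16,"gx":30,"hav":65,"hco":80,"nw":79},{"cm":2,"f":18,"g":92,"ho":71,"ilh":85,"ws":77,"xkd":11},{"ca":45,"dgz":50,"ydx":47},[86,49,17]]}
After op 9 (replace /zms/1 32): {"m":[[14,59,25],{"dn":98,"hhf":25,"kq":9},{"ct":98,"fbr":16}],"zms":[{"c":16,"gx":30,"hav":65,"hco":80,"nw":79},32,{"ca":45,"dgz":50,"ydx":47},[86,49,17]]}
After op 10 (add /m/0/1 93): {"m":[[14,93,59,25],{"dn":98,"hhf":25,"kq":9},{"ct":98,"fbr":16}],"zms":[{"c":16,"gx":30,"hav":65,"hco":80,"nw":79},32,{"ca":45,"dgz":50,"ydx":47},[86,49,17]]}
After op 11 (add /zms/2/ydx 8): {"m":[[14,93,59,25],{"dn":98,"hhf":25,"kq":9},{"ct":98,"fbr":16}],"zms":[{"c":16,"gx":30,"hav":65,"hco":80,"nw":79},32,{"ca":45,"dgz":50,"ydx":8},[86,49,17]]}
After op 12 (replace /m/0/0 39): {"m":[[39,93,59,25],{"dn":98,"hhf":25,"kq":9},{"ct":98,"fbr":16}],"zms":[{"c":16,"gx":30,"hav":65,"hco":80,"nw":79},32,{"ca":45,"dgz":50,"ydx":8},[86,49,17]]}
After op 13 (add /m/1/hhf 20): {"m":[[39,93,59,25],{"dn":98,"hhf":20,"kq":9},{"ct":98,"fbr":16}],"zms":[{"c":16,"gx":30,"hav":65,"hco":80,"nw":79},32,{"ca":45,"dgz":50,"ydx":8},[86,49,17]]}
After op 14 (replace /zms/0/hco 1): {"m":[[39,93,59,25],{"dn":98,"hhf":20,"kq":9},{"ct":98,"fbr":16}],"zms":[{"c":16,"gx":30,"hav":65,"hco":1,"nw":79},32,{"ca":45,"dgz":50,"ydx":8},[86,49,17]]}
After op 15 (add /zms/1 91): {"m":[[39,93,59,25],{"dn":98,"hhf":20,"kq":9},{"ct":98,"fbr":16}],"zms":[{"c":16,"gx":30,"hav":65,"hco":1,"nw":79},91,32,{"ca":45,"dgz":50,"ydx":8},[86,49,17]]}
After op 16 (add /zms/0/nc 36): {"m":[[39,93,59,25],{"dn":98,"hhf":20,"kq":9},{"ct":98,"fbr":16}],"zms":[{"c":16,"gx":30,"hav":65,"hco":1,"nc":36,"nw":79},91,32,{"ca":45,"dgz":50,"ydx":8},[86,49,17]]}
After op 17 (add /zms/4/0 39): {"m":[[39,93,59,25],{"dn":98,"hhf":20,"kq":9},{"ct":98,"fbr":16}],"zms":[{"c":16,"gx":30,"hav":65,"hco":1,"nc":36,"nw":79},91,32,{"ca":45,"dgz":50,"ydx":8},[39,86,49,17]]}
After op 18 (add /zms/2 76): {"m":[[39,93,59,25],{"dn":98,"hhf":20,"kq":9},{"ct":98,"fbr":16}],"zms":[{"c":16,"gx":30,"hav":65,"hco":1,"nc":36,"nw":79},91,76,32,{"ca":45,"dgz":50,"ydx":8},[39,86,49,17]]}
After op 19 (replace /zms 99): {"m":[[39,93,59,25],{"dn":98,"hhf":20,"kq":9},{"ct":98,"fbr":16}],"zms":99}
After op 20 (replace /m/0/2 53): {"m":[[39,93,53,25],{"dn":98,"hhf":20,"kq":9},{"ct":98,"fbr":16}],"zms":99}
After op 21 (remove /m/0/3): {"m":[[39,93,53],{"dn":98,"hhf":20,"kq":9},{"ct":98,"fbr":16}],"zms":99}
After op 22 (add /m/2/bg 24): {"m":[[39,93,53],{"dn":98,"hhf":20,"kq":9},{"bg":24,"ct":98,"fbr":16}],"zms":99}
After op 23 (add /m/2/yfj 53): {"m":[[39,93,53],{"dn":98,"hhf":20,"kq":9},{"bg":24,"ct":98,"fbr":16,"yfj":53}],"zms":99}
After op 24 (add /m/2/za 2): {"m":[[39,93,53],{"dn":98,"hhf":20,"kq":9},{"bg":24,"ct":98,"fbr":16,"yfj":53,"za":2}],"zms":99}
After op 25 (remove /m/0/1): {"m":[[39,53],{"dn":98,"hhf":20,"kq":9},{"bg":24,"ct":98,"fbr":16,"yfj":53,"za":2}],"zms":99}
Value at /m/2/bg: 24

Answer: 24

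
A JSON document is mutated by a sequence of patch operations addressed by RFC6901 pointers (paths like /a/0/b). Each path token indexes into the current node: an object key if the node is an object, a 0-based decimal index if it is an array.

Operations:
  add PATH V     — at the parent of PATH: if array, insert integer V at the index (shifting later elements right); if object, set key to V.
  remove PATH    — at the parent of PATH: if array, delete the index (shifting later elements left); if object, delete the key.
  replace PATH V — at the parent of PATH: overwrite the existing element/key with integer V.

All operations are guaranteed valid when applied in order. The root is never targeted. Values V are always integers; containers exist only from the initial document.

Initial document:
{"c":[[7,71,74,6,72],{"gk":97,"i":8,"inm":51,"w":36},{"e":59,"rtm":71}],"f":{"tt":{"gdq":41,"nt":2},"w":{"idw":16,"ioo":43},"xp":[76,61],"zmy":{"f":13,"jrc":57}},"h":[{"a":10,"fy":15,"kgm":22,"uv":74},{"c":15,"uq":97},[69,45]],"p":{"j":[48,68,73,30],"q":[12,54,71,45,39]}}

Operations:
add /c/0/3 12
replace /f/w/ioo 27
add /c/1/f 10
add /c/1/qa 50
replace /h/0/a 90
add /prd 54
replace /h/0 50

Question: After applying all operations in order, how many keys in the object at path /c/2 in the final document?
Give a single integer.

After op 1 (add /c/0/3 12): {"c":[[7,71,74,12,6,72],{"gk":97,"i":8,"inm":51,"w":36},{"e":59,"rtm":71}],"f":{"tt":{"gdq":41,"nt":2},"w":{"idw":16,"ioo":43},"xp":[76,61],"zmy":{"f":13,"jrc":57}},"h":[{"a":10,"fy":15,"kgm":22,"uv":74},{"c":15,"uq":97},[69,45]],"p":{"j":[48,68,73,30],"q":[12,54,71,45,39]}}
After op 2 (replace /f/w/ioo 27): {"c":[[7,71,74,12,6,72],{"gk":97,"i":8,"inm":51,"w":36},{"e":59,"rtm":71}],"f":{"tt":{"gdq":41,"nt":2},"w":{"idw":16,"ioo":27},"xp":[76,61],"zmy":{"f":13,"jrc":57}},"h":[{"a":10,"fy":15,"kgm":22,"uv":74},{"c":15,"uq":97},[69,45]],"p":{"j":[48,68,73,30],"q":[12,54,71,45,39]}}
After op 3 (add /c/1/f 10): {"c":[[7,71,74,12,6,72],{"f":10,"gk":97,"i":8,"inm":51,"w":36},{"e":59,"rtm":71}],"f":{"tt":{"gdq":41,"nt":2},"w":{"idw":16,"ioo":27},"xp":[76,61],"zmy":{"f":13,"jrc":57}},"h":[{"a":10,"fy":15,"kgm":22,"uv":74},{"c":15,"uq":97},[69,45]],"p":{"j":[48,68,73,30],"q":[12,54,71,45,39]}}
After op 4 (add /c/1/qa 50): {"c":[[7,71,74,12,6,72],{"f":10,"gk":97,"i":8,"inm":51,"qa":50,"w":36},{"e":59,"rtm":71}],"f":{"tt":{"gdq":41,"nt":2},"w":{"idw":16,"ioo":27},"xp":[76,61],"zmy":{"f":13,"jrc":57}},"h":[{"a":10,"fy":15,"kgm":22,"uv":74},{"c":15,"uq":97},[69,45]],"p":{"j":[48,68,73,30],"q":[12,54,71,45,39]}}
After op 5 (replace /h/0/a 90): {"c":[[7,71,74,12,6,72],{"f":10,"gk":97,"i":8,"inm":51,"qa":50,"w":36},{"e":59,"rtm":71}],"f":{"tt":{"gdq":41,"nt":2},"w":{"idw":16,"ioo":27},"xp":[76,61],"zmy":{"f":13,"jrc":57}},"h":[{"a":90,"fy":15,"kgm":22,"uv":74},{"c":15,"uq":97},[69,45]],"p":{"j":[48,68,73,30],"q":[12,54,71,45,39]}}
After op 6 (add /prd 54): {"c":[[7,71,74,12,6,72],{"f":10,"gk":97,"i":8,"inm":51,"qa":50,"w":36},{"e":59,"rtm":71}],"f":{"tt":{"gdq":41,"nt":2},"w":{"idw":16,"ioo":27},"xp":[76,61],"zmy":{"f":13,"jrc":57}},"h":[{"a":90,"fy":15,"kgm":22,"uv":74},{"c":15,"uq":97},[69,45]],"p":{"j":[48,68,73,30],"q":[12,54,71,45,39]},"prd":54}
After op 7 (replace /h/0 50): {"c":[[7,71,74,12,6,72],{"f":10,"gk":97,"i":8,"inm":51,"qa":50,"w":36},{"e":59,"rtm":71}],"f":{"tt":{"gdq":41,"nt":2},"w":{"idw":16,"ioo":27},"xp":[76,61],"zmy":{"f":13,"jrc":57}},"h":[50,{"c":15,"uq":97},[69,45]],"p":{"j":[48,68,73,30],"q":[12,54,71,45,39]},"prd":54}
Size at path /c/2: 2

Answer: 2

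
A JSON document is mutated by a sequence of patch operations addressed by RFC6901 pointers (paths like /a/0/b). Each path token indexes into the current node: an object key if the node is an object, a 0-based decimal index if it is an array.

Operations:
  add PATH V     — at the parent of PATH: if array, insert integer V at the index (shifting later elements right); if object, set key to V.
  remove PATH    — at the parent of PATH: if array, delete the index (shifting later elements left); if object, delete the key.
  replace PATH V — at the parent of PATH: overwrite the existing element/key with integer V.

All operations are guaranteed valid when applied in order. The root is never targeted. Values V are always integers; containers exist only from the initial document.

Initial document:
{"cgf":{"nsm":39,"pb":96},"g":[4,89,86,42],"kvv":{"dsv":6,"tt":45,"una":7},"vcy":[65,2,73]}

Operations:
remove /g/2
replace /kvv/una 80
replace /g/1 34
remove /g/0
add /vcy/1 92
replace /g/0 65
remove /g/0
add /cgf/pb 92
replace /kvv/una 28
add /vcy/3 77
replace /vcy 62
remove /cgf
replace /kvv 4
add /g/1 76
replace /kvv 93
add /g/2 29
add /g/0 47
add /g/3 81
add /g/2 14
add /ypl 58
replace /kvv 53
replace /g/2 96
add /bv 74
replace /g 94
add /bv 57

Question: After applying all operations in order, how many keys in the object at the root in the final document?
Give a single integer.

Answer: 5

Derivation:
After op 1 (remove /g/2): {"cgf":{"nsm":39,"pb":96},"g":[4,89,42],"kvv":{"dsv":6,"tt":45,"una":7},"vcy":[65,2,73]}
After op 2 (replace /kvv/una 80): {"cgf":{"nsm":39,"pb":96},"g":[4,89,42],"kvv":{"dsv":6,"tt":45,"una":80},"vcy":[65,2,73]}
After op 3 (replace /g/1 34): {"cgf":{"nsm":39,"pb":96},"g":[4,34,42],"kvv":{"dsv":6,"tt":45,"una":80},"vcy":[65,2,73]}
After op 4 (remove /g/0): {"cgf":{"nsm":39,"pb":96},"g":[34,42],"kvv":{"dsv":6,"tt":45,"una":80},"vcy":[65,2,73]}
After op 5 (add /vcy/1 92): {"cgf":{"nsm":39,"pb":96},"g":[34,42],"kvv":{"dsv":6,"tt":45,"una":80},"vcy":[65,92,2,73]}
After op 6 (replace /g/0 65): {"cgf":{"nsm":39,"pb":96},"g":[65,42],"kvv":{"dsv":6,"tt":45,"una":80},"vcy":[65,92,2,73]}
After op 7 (remove /g/0): {"cgf":{"nsm":39,"pb":96},"g":[42],"kvv":{"dsv":6,"tt":45,"una":80},"vcy":[65,92,2,73]}
After op 8 (add /cgf/pb 92): {"cgf":{"nsm":39,"pb":92},"g":[42],"kvv":{"dsv":6,"tt":45,"una":80},"vcy":[65,92,2,73]}
After op 9 (replace /kvv/una 28): {"cgf":{"nsm":39,"pb":92},"g":[42],"kvv":{"dsv":6,"tt":45,"una":28},"vcy":[65,92,2,73]}
After op 10 (add /vcy/3 77): {"cgf":{"nsm":39,"pb":92},"g":[42],"kvv":{"dsv":6,"tt":45,"una":28},"vcy":[65,92,2,77,73]}
After op 11 (replace /vcy 62): {"cgf":{"nsm":39,"pb":92},"g":[42],"kvv":{"dsv":6,"tt":45,"una":28},"vcy":62}
After op 12 (remove /cgf): {"g":[42],"kvv":{"dsv":6,"tt":45,"una":28},"vcy":62}
After op 13 (replace /kvv 4): {"g":[42],"kvv":4,"vcy":62}
After op 14 (add /g/1 76): {"g":[42,76],"kvv":4,"vcy":62}
After op 15 (replace /kvv 93): {"g":[42,76],"kvv":93,"vcy":62}
After op 16 (add /g/2 29): {"g":[42,76,29],"kvv":93,"vcy":62}
After op 17 (add /g/0 47): {"g":[47,42,76,29],"kvv":93,"vcy":62}
After op 18 (add /g/3 81): {"g":[47,42,76,81,29],"kvv":93,"vcy":62}
After op 19 (add /g/2 14): {"g":[47,42,14,76,81,29],"kvv":93,"vcy":62}
After op 20 (add /ypl 58): {"g":[47,42,14,76,81,29],"kvv":93,"vcy":62,"ypl":58}
After op 21 (replace /kvv 53): {"g":[47,42,14,76,81,29],"kvv":53,"vcy":62,"ypl":58}
After op 22 (replace /g/2 96): {"g":[47,42,96,76,81,29],"kvv":53,"vcy":62,"ypl":58}
After op 23 (add /bv 74): {"bv":74,"g":[47,42,96,76,81,29],"kvv":53,"vcy":62,"ypl":58}
After op 24 (replace /g 94): {"bv":74,"g":94,"kvv":53,"vcy":62,"ypl":58}
After op 25 (add /bv 57): {"bv":57,"g":94,"kvv":53,"vcy":62,"ypl":58}
Size at the root: 5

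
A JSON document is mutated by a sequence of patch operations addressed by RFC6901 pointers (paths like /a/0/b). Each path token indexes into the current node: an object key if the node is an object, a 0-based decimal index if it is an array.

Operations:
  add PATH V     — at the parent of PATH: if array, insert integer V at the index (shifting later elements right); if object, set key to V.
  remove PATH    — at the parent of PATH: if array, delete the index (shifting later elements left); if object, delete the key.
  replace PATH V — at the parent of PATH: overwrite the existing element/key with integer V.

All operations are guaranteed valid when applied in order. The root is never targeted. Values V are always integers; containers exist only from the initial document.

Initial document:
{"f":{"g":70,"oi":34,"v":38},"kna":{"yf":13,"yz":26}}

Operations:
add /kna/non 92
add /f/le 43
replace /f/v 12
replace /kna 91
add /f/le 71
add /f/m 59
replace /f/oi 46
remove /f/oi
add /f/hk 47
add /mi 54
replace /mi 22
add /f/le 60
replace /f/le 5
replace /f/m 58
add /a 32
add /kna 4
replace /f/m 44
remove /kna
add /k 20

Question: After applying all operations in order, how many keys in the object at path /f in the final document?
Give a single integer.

After op 1 (add /kna/non 92): {"f":{"g":70,"oi":34,"v":38},"kna":{"non":92,"yf":13,"yz":26}}
After op 2 (add /f/le 43): {"f":{"g":70,"le":43,"oi":34,"v":38},"kna":{"non":92,"yf":13,"yz":26}}
After op 3 (replace /f/v 12): {"f":{"g":70,"le":43,"oi":34,"v":12},"kna":{"non":92,"yf":13,"yz":26}}
After op 4 (replace /kna 91): {"f":{"g":70,"le":43,"oi":34,"v":12},"kna":91}
After op 5 (add /f/le 71): {"f":{"g":70,"le":71,"oi":34,"v":12},"kna":91}
After op 6 (add /f/m 59): {"f":{"g":70,"le":71,"m":59,"oi":34,"v":12},"kna":91}
After op 7 (replace /f/oi 46): {"f":{"g":70,"le":71,"m":59,"oi":46,"v":12},"kna":91}
After op 8 (remove /f/oi): {"f":{"g":70,"le":71,"m":59,"v":12},"kna":91}
After op 9 (add /f/hk 47): {"f":{"g":70,"hk":47,"le":71,"m":59,"v":12},"kna":91}
After op 10 (add /mi 54): {"f":{"g":70,"hk":47,"le":71,"m":59,"v":12},"kna":91,"mi":54}
After op 11 (replace /mi 22): {"f":{"g":70,"hk":47,"le":71,"m":59,"v":12},"kna":91,"mi":22}
After op 12 (add /f/le 60): {"f":{"g":70,"hk":47,"le":60,"m":59,"v":12},"kna":91,"mi":22}
After op 13 (replace /f/le 5): {"f":{"g":70,"hk":47,"le":5,"m":59,"v":12},"kna":91,"mi":22}
After op 14 (replace /f/m 58): {"f":{"g":70,"hk":47,"le":5,"m":58,"v":12},"kna":91,"mi":22}
After op 15 (add /a 32): {"a":32,"f":{"g":70,"hk":47,"le":5,"m":58,"v":12},"kna":91,"mi":22}
After op 16 (add /kna 4): {"a":32,"f":{"g":70,"hk":47,"le":5,"m":58,"v":12},"kna":4,"mi":22}
After op 17 (replace /f/m 44): {"a":32,"f":{"g":70,"hk":47,"le":5,"m":44,"v":12},"kna":4,"mi":22}
After op 18 (remove /kna): {"a":32,"f":{"g":70,"hk":47,"le":5,"m":44,"v":12},"mi":22}
After op 19 (add /k 20): {"a":32,"f":{"g":70,"hk":47,"le":5,"m":44,"v":12},"k":20,"mi":22}
Size at path /f: 5

Answer: 5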